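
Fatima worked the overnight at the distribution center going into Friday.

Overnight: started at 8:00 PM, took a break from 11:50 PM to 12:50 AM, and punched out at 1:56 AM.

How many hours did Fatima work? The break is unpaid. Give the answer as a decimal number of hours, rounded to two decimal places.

Overnight: 8:00 PM → midnight = 4 h 0 min; midnight → 1:56 AM = 1 h 56 min; span 5 h 56 min; less 60 min break → 4 h 56 min

4.93 hours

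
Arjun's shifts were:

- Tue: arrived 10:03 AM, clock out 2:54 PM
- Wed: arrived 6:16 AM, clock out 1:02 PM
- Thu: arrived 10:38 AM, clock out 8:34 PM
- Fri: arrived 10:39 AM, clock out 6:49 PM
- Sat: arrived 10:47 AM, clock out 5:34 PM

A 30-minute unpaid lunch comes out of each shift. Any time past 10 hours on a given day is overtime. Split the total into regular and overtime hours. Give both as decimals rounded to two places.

Tue: 10:03 AM–2:54 PM = 4 h 51 min; less 30 min break → 4 h 21 min
Wed: 6:16 AM–1:02 PM = 6 h 46 min; less 30 min break → 6 h 16 min
Thu: 10:38 AM–8:34 PM = 9 h 56 min; less 30 min break → 9 h 26 min
Fri: 10:39 AM–6:49 PM = 8 h 10 min; less 30 min break → 7 h 40 min
Sat: 10:47 AM–5:34 PM = 6 h 47 min; less 30 min break → 6 h 17 min
Tue reg 4 h 21 min / OT 0 h 0 min; Wed reg 6 h 16 min / OT 0 h 0 min; Thu reg 9 h 26 min / OT 0 h 0 min; Fri reg 7 h 40 min / OT 0 h 0 min; Sat reg 6 h 17 min / OT 0 h 0 min.
Totals: regular 34 h 0 min, overtime 0 h 0 min.

Regular 34.00 hours, overtime 0.00 hours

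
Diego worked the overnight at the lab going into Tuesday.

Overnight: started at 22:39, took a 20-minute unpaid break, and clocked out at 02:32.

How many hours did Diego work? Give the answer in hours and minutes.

Overnight: 22:39 → midnight = 1 h 21 min; midnight → 02:32 = 2 h 32 min; span 3 h 53 min; less 20 min break → 3 h 33 min

3 h 33 min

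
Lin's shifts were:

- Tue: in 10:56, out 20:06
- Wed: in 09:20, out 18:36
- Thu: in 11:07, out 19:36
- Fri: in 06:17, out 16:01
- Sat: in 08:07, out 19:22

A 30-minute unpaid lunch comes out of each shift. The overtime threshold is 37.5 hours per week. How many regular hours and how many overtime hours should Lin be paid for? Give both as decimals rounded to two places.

Tue: 10:56–20:06 = 9 h 10 min; less 30 min break → 8 h 40 min
Wed: 09:20–18:36 = 9 h 16 min; less 30 min break → 8 h 46 min
Thu: 11:07–19:36 = 8 h 29 min; less 30 min break → 7 h 59 min
Fri: 06:17–16:01 = 9 h 44 min; less 30 min break → 9 h 14 min
Sat: 08:07–19:22 = 11 h 15 min; less 30 min break → 10 h 45 min
Total worked: 45 h 24 min = 45.40 h.
Threshold 37.5 h → overtime 7 h 54 min, regular 37 h 30 min.

Regular 37.50 hours, overtime 7.90 hours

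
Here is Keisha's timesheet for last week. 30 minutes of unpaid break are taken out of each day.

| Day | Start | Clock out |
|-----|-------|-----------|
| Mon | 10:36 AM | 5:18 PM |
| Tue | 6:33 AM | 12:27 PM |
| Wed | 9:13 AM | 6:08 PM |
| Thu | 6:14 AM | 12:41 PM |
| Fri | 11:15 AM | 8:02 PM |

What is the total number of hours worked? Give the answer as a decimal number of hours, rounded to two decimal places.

Mon: 10:36 AM–5:18 PM = 6 h 42 min; less 30 min break → 6 h 12 min
Tue: 6:33 AM–12:27 PM = 5 h 54 min; less 30 min break → 5 h 24 min
Wed: 9:13 AM–6:08 PM = 8 h 55 min; less 30 min break → 8 h 25 min
Thu: 6:14 AM–12:41 PM = 6 h 27 min; less 30 min break → 5 h 57 min
Fri: 11:15 AM–8:02 PM = 8 h 47 min; less 30 min break → 8 h 17 min
Total: 6 h 12 min + 5 h 24 min + 8 h 25 min + 5 h 57 min + 8 h 17 min = 34 h 15 min.

34.25 hours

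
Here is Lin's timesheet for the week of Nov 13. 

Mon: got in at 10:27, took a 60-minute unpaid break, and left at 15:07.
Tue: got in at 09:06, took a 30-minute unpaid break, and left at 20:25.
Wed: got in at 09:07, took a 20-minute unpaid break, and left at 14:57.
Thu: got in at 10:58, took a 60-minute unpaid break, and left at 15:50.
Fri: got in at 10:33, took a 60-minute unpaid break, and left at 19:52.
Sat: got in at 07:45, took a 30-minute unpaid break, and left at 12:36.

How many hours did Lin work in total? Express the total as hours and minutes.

Mon: 10:27–15:07 = 4 h 40 min; less 60 min break → 3 h 40 min
Tue: 09:06–20:25 = 11 h 19 min; less 30 min break → 10 h 49 min
Wed: 09:07–14:57 = 5 h 50 min; less 20 min break → 5 h 30 min
Thu: 10:58–15:50 = 4 h 52 min; less 60 min break → 3 h 52 min
Fri: 10:33–19:52 = 9 h 19 min; less 60 min break → 8 h 19 min
Sat: 07:45–12:36 = 4 h 51 min; less 30 min break → 4 h 21 min
Total: 3 h 40 min + 10 h 49 min + 5 h 30 min + 3 h 52 min + 8 h 19 min + 4 h 21 min = 36 h 31 min.

36 h 31 min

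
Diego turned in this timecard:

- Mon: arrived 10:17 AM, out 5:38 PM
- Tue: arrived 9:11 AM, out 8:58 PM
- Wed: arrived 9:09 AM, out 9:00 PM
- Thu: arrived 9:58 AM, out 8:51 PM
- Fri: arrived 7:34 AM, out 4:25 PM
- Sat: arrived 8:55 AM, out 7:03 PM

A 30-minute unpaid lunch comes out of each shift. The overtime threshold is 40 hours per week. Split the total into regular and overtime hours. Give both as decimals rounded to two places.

Mon: 10:17 AM–5:38 PM = 7 h 21 min; less 30 min break → 6 h 51 min
Tue: 9:11 AM–8:58 PM = 11 h 47 min; less 30 min break → 11 h 17 min
Wed: 9:09 AM–9:00 PM = 11 h 51 min; less 30 min break → 11 h 21 min
Thu: 9:58 AM–8:51 PM = 10 h 53 min; less 30 min break → 10 h 23 min
Fri: 7:34 AM–4:25 PM = 8 h 51 min; less 30 min break → 8 h 21 min
Sat: 8:55 AM–7:03 PM = 10 h 8 min; less 30 min break → 9 h 38 min
Total worked: 57 h 51 min = 57.85 h.
Threshold 40 h → overtime 17 h 51 min, regular 40 h 0 min.

Regular 40.00 hours, overtime 17.85 hours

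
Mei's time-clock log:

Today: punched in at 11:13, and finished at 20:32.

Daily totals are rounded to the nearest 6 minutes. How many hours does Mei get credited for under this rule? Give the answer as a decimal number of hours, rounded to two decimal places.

Today: 11:13–20:32 = 9 h 19 min → rounds to 9 h 18 min

9.30 hours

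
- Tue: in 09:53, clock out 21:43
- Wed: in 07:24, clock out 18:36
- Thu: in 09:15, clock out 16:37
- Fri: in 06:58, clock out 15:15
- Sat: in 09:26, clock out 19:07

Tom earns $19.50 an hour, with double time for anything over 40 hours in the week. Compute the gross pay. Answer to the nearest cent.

Tue: 09:53–21:43 = 11 h 50 min
Wed: 07:24–18:36 = 11 h 12 min
Thu: 09:15–16:37 = 7 h 22 min
Fri: 06:58–15:15 = 8 h 17 min
Sat: 09:26–19:07 = 9 h 41 min
Total worked: 48 h 22 min = 2902 min.
Regular 40 h 0 min = 2400 min at $19.50/h; overtime 8 h 22 min = 502 min at $39.00/h.
Pay = (2400 × $19.50 + 502 × $39.00) ÷ 60 = $1106.30.

$1106.30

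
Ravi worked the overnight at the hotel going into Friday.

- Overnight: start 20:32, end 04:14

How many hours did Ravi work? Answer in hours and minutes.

7 h 42 min

Overnight: 20:32 → midnight = 3 h 28 min; midnight → 04:14 = 4 h 14 min; span 7 h 42 min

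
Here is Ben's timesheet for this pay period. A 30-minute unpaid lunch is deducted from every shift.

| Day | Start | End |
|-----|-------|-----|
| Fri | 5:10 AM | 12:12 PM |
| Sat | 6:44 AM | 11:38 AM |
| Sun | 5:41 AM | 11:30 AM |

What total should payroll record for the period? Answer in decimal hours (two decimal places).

Fri: 5:10 AM–12:12 PM = 7 h 2 min; less 30 min break → 6 h 32 min
Sat: 6:44 AM–11:38 AM = 4 h 54 min; less 30 min break → 4 h 24 min
Sun: 5:41 AM–11:30 AM = 5 h 49 min; less 30 min break → 5 h 19 min
Total: 6 h 32 min + 4 h 24 min + 5 h 19 min = 16 h 15 min.

16.25 hours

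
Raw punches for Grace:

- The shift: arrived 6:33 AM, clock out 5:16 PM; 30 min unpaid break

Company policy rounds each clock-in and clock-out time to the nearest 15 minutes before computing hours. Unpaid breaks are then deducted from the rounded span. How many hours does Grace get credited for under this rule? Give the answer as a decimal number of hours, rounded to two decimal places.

The shift: in 6:33 AM→6:30 AM, out 5:16 PM→5:15 PM; 10 h 45 min − 30 min = 10 h 15 min

10.25 hours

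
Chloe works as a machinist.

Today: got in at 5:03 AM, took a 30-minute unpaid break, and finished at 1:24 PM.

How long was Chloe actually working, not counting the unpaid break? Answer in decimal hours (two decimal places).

Today: 5:03 AM–1:24 PM = 8 h 21 min; less 30 min break → 7 h 51 min

7.85 hours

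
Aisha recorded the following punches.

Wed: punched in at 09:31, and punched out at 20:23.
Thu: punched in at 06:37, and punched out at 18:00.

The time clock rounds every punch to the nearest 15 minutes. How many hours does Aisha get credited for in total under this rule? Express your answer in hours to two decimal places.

22.50 hours

Wed: in 09:31→09:30, out 20:23→20:30; 11 h 0 min
Thu: in 06:37→06:30, out 18:00→18:00; 11 h 30 min
Total credited: 22 h 30 min.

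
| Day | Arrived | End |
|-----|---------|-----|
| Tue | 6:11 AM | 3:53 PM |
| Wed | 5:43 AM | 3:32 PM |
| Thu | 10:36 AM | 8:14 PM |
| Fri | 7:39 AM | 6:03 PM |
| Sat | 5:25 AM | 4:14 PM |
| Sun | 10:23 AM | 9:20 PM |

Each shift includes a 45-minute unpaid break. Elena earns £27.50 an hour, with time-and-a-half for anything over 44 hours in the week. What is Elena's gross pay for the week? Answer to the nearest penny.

£1738.69

Tue: 6:11 AM–3:53 PM = 9 h 42 min; less 45 min break → 8 h 57 min
Wed: 5:43 AM–3:32 PM = 9 h 49 min; less 45 min break → 9 h 4 min
Thu: 10:36 AM–8:14 PM = 9 h 38 min; less 45 min break → 8 h 53 min
Fri: 7:39 AM–6:03 PM = 10 h 24 min; less 45 min break → 9 h 39 min
Sat: 5:25 AM–4:14 PM = 10 h 49 min; less 45 min break → 10 h 4 min
Sun: 10:23 AM–9:20 PM = 10 h 57 min; less 45 min break → 10 h 12 min
Total worked: 56 h 49 min = 3409 min.
Regular 44 h 0 min = 2640 min at £27.50/h; overtime 12 h 49 min = 769 min at £41.25/h.
Pay = (2640 × £27.50 + 769 × £41.25) ÷ 60 = £1738.69.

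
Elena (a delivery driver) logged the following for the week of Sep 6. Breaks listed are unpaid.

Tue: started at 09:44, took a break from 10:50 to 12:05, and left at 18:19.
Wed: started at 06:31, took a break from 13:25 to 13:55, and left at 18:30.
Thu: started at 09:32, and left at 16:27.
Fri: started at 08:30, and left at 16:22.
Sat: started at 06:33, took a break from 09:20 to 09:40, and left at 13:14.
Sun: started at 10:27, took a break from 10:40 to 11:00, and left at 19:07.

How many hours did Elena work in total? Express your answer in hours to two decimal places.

Tue: 09:44–18:19 = 8 h 35 min; less 75 min break → 7 h 20 min
Wed: 06:31–18:30 = 11 h 59 min; less 30 min break → 11 h 29 min
Thu: 09:32–16:27 = 6 h 55 min
Fri: 08:30–16:22 = 7 h 52 min
Sat: 06:33–13:14 = 6 h 41 min; less 20 min break → 6 h 21 min
Sun: 10:27–19:07 = 8 h 40 min; less 20 min break → 8 h 20 min
Total: 7 h 20 min + 11 h 29 min + 6 h 55 min + 7 h 52 min + 6 h 21 min + 8 h 20 min = 48 h 17 min.

48.28 hours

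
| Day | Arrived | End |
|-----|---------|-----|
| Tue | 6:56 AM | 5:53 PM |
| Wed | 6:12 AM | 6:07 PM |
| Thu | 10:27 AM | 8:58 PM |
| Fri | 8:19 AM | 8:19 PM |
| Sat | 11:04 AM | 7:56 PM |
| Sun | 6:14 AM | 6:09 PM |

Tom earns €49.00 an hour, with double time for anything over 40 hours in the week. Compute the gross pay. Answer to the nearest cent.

€4524.33

Tue: 6:56 AM–5:53 PM = 10 h 57 min
Wed: 6:12 AM–6:07 PM = 11 h 55 min
Thu: 10:27 AM–8:58 PM = 10 h 31 min
Fri: 8:19 AM–8:19 PM = 12 h 0 min
Sat: 11:04 AM–7:56 PM = 8 h 52 min
Sun: 6:14 AM–6:09 PM = 11 h 55 min
Total worked: 66 h 10 min = 3970 min.
Regular 40 h 0 min = 2400 min at €49.00/h; overtime 26 h 10 min = 1570 min at €98.00/h.
Pay = (2400 × €49.00 + 1570 × €98.00) ÷ 60 = €4524.33.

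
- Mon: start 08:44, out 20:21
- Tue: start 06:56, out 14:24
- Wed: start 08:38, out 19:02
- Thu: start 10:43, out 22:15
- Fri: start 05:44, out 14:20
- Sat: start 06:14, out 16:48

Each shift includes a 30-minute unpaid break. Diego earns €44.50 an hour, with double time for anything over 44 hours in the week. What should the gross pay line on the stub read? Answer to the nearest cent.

€3131.32

Mon: 08:44–20:21 = 11 h 37 min; less 30 min break → 11 h 7 min
Tue: 06:56–14:24 = 7 h 28 min; less 30 min break → 6 h 58 min
Wed: 08:38–19:02 = 10 h 24 min; less 30 min break → 9 h 54 min
Thu: 10:43–22:15 = 11 h 32 min; less 30 min break → 11 h 2 min
Fri: 05:44–14:20 = 8 h 36 min; less 30 min break → 8 h 6 min
Sat: 06:14–16:48 = 10 h 34 min; less 30 min break → 10 h 4 min
Total worked: 57 h 11 min = 3431 min.
Regular 44 h 0 min = 2640 min at €44.50/h; overtime 13 h 11 min = 791 min at €89.00/h.
Pay = (2640 × €44.50 + 791 × €89.00) ÷ 60 = €3131.32.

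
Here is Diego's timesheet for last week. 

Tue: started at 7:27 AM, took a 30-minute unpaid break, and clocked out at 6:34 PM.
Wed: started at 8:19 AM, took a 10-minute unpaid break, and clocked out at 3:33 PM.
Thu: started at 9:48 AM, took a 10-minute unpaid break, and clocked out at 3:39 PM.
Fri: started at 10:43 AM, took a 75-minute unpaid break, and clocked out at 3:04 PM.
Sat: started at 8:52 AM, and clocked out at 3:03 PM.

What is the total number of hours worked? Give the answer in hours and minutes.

Tue: 7:27 AM–6:34 PM = 11 h 7 min; less 30 min break → 10 h 37 min
Wed: 8:19 AM–3:33 PM = 7 h 14 min; less 10 min break → 7 h 4 min
Thu: 9:48 AM–3:39 PM = 5 h 51 min; less 10 min break → 5 h 41 min
Fri: 10:43 AM–3:04 PM = 4 h 21 min; less 75 min break → 3 h 6 min
Sat: 8:52 AM–3:03 PM = 6 h 11 min
Total: 10 h 37 min + 7 h 4 min + 5 h 41 min + 3 h 6 min + 6 h 11 min = 32 h 39 min.

32 h 39 min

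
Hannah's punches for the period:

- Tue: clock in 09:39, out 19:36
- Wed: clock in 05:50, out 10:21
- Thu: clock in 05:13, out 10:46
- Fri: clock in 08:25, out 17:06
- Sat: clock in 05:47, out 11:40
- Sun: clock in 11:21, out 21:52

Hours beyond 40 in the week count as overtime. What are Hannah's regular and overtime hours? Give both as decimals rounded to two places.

Regular 40.00 hours, overtime 5.10 hours

Tue: 09:39–19:36 = 9 h 57 min
Wed: 05:50–10:21 = 4 h 31 min
Thu: 05:13–10:46 = 5 h 33 min
Fri: 08:25–17:06 = 8 h 41 min
Sat: 05:47–11:40 = 5 h 53 min
Sun: 11:21–21:52 = 10 h 31 min
Total worked: 45 h 6 min = 45.10 h.
Threshold 40 h → overtime 5 h 6 min, regular 40 h 0 min.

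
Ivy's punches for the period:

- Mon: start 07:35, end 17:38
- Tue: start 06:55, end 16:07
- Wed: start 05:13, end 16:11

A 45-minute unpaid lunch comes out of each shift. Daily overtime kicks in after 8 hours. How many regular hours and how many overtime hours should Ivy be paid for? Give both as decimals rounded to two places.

Mon: 07:35–17:38 = 10 h 3 min; less 45 min break → 9 h 18 min
Tue: 06:55–16:07 = 9 h 12 min; less 45 min break → 8 h 27 min
Wed: 05:13–16:11 = 10 h 58 min; less 45 min break → 10 h 13 min
Mon reg 8 h 0 min / OT 1 h 18 min; Tue reg 8 h 0 min / OT 0 h 27 min; Wed reg 8 h 0 min / OT 2 h 13 min.
Totals: regular 24 h 0 min, overtime 3 h 58 min.

Regular 24.00 hours, overtime 3.97 hours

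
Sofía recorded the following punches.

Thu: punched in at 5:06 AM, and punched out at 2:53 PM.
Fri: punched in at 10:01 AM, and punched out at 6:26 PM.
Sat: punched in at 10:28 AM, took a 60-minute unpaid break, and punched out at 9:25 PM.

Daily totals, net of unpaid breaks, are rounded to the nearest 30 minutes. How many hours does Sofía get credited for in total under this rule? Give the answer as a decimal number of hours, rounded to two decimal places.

Thu: 5:06 AM–2:53 PM = 9 h 47 min → rounds to 10 h 0 min
Fri: 10:01 AM–6:26 PM = 8 h 25 min → rounds to 8 h 30 min
Sat: 10:28 AM–9:25 PM = 10 h 57 min − 60 min = 9 h 57 min → rounds to 10 h 0 min
Total credited: 28 h 30 min.

28.50 hours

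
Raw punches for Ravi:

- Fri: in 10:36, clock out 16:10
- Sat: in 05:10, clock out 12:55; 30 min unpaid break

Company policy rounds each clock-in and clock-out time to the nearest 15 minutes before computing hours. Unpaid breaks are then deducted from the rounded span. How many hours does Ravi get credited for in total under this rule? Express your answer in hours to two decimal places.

13.00 hours

Fri: in 10:36→10:30, out 16:10→16:15; 5 h 45 min
Sat: in 05:10→05:15, out 12:55→13:00; 7 h 45 min − 30 min = 7 h 15 min
Total credited: 13 h 0 min.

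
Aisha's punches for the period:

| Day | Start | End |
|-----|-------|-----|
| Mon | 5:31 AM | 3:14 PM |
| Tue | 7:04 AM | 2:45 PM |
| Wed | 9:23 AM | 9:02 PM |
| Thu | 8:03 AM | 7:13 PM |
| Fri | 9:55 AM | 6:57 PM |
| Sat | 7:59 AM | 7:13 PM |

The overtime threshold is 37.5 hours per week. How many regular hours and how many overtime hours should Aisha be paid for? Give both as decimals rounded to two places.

Mon: 5:31 AM–3:14 PM = 9 h 43 min
Tue: 7:04 AM–2:45 PM = 7 h 41 min
Wed: 9:23 AM–9:02 PM = 11 h 39 min
Thu: 8:03 AM–7:13 PM = 11 h 10 min
Fri: 9:55 AM–6:57 PM = 9 h 2 min
Sat: 7:59 AM–7:13 PM = 11 h 14 min
Total worked: 60 h 29 min = 60.48 h.
Threshold 37.5 h → overtime 22 h 59 min, regular 37 h 30 min.

Regular 37.50 hours, overtime 22.98 hours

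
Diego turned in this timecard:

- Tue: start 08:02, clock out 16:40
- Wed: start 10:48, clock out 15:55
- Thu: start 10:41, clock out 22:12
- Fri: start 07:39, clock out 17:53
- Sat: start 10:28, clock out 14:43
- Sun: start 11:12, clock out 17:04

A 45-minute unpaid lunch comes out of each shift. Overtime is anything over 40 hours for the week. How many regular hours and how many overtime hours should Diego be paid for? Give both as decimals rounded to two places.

Regular 40.00 hours, overtime 1.12 hours

Tue: 08:02–16:40 = 8 h 38 min; less 45 min break → 7 h 53 min
Wed: 10:48–15:55 = 5 h 7 min; less 45 min break → 4 h 22 min
Thu: 10:41–22:12 = 11 h 31 min; less 45 min break → 10 h 46 min
Fri: 07:39–17:53 = 10 h 14 min; less 45 min break → 9 h 29 min
Sat: 10:28–14:43 = 4 h 15 min; less 45 min break → 3 h 30 min
Sun: 11:12–17:04 = 5 h 52 min; less 45 min break → 5 h 7 min
Total worked: 41 h 7 min = 41.12 h.
Threshold 40 h → overtime 1 h 7 min, regular 40 h 0 min.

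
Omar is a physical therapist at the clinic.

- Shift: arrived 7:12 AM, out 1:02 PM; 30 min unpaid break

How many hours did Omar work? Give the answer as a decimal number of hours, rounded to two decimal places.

Shift: 7:12 AM–1:02 PM = 5 h 50 min; less 30 min break → 5 h 20 min

5.33 hours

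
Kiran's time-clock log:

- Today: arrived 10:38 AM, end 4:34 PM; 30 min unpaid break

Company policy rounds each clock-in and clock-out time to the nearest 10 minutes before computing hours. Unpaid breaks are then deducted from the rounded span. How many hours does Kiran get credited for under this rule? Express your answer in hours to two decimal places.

Today: in 10:38 AM→10:40 AM, out 4:34 PM→4:30 PM; 5 h 50 min − 30 min = 5 h 20 min

5.33 hours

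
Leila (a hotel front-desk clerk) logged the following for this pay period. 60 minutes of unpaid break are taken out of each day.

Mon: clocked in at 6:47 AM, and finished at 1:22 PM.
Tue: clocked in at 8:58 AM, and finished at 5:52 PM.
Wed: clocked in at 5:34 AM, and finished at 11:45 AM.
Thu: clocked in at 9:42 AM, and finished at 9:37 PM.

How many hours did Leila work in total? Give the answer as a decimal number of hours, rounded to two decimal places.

Mon: 6:47 AM–1:22 PM = 6 h 35 min; less 60 min break → 5 h 35 min
Tue: 8:58 AM–5:52 PM = 8 h 54 min; less 60 min break → 7 h 54 min
Wed: 5:34 AM–11:45 AM = 6 h 11 min; less 60 min break → 5 h 11 min
Thu: 9:42 AM–9:37 PM = 11 h 55 min; less 60 min break → 10 h 55 min
Total: 5 h 35 min + 7 h 54 min + 5 h 11 min + 10 h 55 min = 29 h 35 min.

29.58 hours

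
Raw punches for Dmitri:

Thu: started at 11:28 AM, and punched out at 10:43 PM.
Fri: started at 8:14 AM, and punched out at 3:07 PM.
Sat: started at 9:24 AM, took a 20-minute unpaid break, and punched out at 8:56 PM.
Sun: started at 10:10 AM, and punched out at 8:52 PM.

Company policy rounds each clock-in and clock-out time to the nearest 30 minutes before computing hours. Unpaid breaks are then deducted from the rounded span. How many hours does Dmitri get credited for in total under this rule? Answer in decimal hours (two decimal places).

Thu: in 11:28 AM→11:30 AM, out 10:43 PM→10:30 PM; 11 h 0 min
Fri: in 8:14 AM→8:00 AM, out 3:07 PM→3:00 PM; 7 h 0 min
Sat: in 9:24 AM→9:30 AM, out 8:56 PM→9:00 PM; 11 h 30 min − 20 min = 11 h 10 min
Sun: in 10:10 AM→10:00 AM, out 8:52 PM→9:00 PM; 11 h 0 min
Total credited: 40 h 10 min.

40.17 hours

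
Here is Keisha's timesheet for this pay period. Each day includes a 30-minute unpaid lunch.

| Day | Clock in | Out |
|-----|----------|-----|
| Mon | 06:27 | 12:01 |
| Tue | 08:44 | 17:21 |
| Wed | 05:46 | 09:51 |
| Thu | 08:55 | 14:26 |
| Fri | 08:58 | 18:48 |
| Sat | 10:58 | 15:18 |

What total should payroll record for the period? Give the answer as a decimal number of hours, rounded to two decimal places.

Mon: 06:27–12:01 = 5 h 34 min; less 30 min break → 5 h 4 min
Tue: 08:44–17:21 = 8 h 37 min; less 30 min break → 8 h 7 min
Wed: 05:46–09:51 = 4 h 5 min; less 30 min break → 3 h 35 min
Thu: 08:55–14:26 = 5 h 31 min; less 30 min break → 5 h 1 min
Fri: 08:58–18:48 = 9 h 50 min; less 30 min break → 9 h 20 min
Sat: 10:58–15:18 = 4 h 20 min; less 30 min break → 3 h 50 min
Total: 5 h 4 min + 8 h 7 min + 3 h 35 min + 5 h 1 min + 9 h 20 min + 3 h 50 min = 34 h 57 min.

34.95 hours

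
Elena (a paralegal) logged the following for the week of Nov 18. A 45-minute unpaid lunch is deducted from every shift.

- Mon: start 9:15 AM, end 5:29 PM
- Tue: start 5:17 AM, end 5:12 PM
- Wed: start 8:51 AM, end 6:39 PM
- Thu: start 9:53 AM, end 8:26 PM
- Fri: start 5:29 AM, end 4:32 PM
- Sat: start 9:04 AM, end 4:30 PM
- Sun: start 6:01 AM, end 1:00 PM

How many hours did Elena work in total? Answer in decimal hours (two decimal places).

60.72 hours

Mon: 9:15 AM–5:29 PM = 8 h 14 min; less 45 min break → 7 h 29 min
Tue: 5:17 AM–5:12 PM = 11 h 55 min; less 45 min break → 11 h 10 min
Wed: 8:51 AM–6:39 PM = 9 h 48 min; less 45 min break → 9 h 3 min
Thu: 9:53 AM–8:26 PM = 10 h 33 min; less 45 min break → 9 h 48 min
Fri: 5:29 AM–4:32 PM = 11 h 3 min; less 45 min break → 10 h 18 min
Sat: 9:04 AM–4:30 PM = 7 h 26 min; less 45 min break → 6 h 41 min
Sun: 6:01 AM–1:00 PM = 6 h 59 min; less 45 min break → 6 h 14 min
Total: 7 h 29 min + 11 h 10 min + 9 h 3 min + 9 h 48 min + 10 h 18 min + 6 h 41 min + 6 h 14 min = 60 h 43 min.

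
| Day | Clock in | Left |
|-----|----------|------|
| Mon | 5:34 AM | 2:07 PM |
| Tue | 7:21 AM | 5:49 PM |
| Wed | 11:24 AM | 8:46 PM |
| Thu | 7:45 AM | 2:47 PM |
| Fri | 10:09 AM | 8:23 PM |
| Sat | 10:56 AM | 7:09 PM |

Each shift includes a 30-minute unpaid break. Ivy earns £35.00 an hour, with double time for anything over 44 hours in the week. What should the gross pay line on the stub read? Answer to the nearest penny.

£2020.67

Mon: 5:34 AM–2:07 PM = 8 h 33 min; less 30 min break → 8 h 3 min
Tue: 7:21 AM–5:49 PM = 10 h 28 min; less 30 min break → 9 h 58 min
Wed: 11:24 AM–8:46 PM = 9 h 22 min; less 30 min break → 8 h 52 min
Thu: 7:45 AM–2:47 PM = 7 h 2 min; less 30 min break → 6 h 32 min
Fri: 10:09 AM–8:23 PM = 10 h 14 min; less 30 min break → 9 h 44 min
Sat: 10:56 AM–7:09 PM = 8 h 13 min; less 30 min break → 7 h 43 min
Total worked: 50 h 52 min = 3052 min.
Regular 44 h 0 min = 2640 min at £35.00/h; overtime 6 h 52 min = 412 min at £70.00/h.
Pay = (2640 × £35.00 + 412 × £70.00) ÷ 60 = £2020.67.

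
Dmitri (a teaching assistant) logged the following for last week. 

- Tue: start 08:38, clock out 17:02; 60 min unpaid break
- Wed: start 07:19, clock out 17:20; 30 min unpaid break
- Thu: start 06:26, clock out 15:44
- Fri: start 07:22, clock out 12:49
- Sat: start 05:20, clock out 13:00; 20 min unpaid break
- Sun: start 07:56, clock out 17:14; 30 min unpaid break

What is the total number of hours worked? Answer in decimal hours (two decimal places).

Tue: 08:38–17:02 = 8 h 24 min; less 60 min break → 7 h 24 min
Wed: 07:19–17:20 = 10 h 1 min; less 30 min break → 9 h 31 min
Thu: 06:26–15:44 = 9 h 18 min
Fri: 07:22–12:49 = 5 h 27 min
Sat: 05:20–13:00 = 7 h 40 min; less 20 min break → 7 h 20 min
Sun: 07:56–17:14 = 9 h 18 min; less 30 min break → 8 h 48 min
Total: 7 h 24 min + 9 h 31 min + 9 h 18 min + 5 h 27 min + 7 h 20 min + 8 h 48 min = 47 h 48 min.

47.80 hours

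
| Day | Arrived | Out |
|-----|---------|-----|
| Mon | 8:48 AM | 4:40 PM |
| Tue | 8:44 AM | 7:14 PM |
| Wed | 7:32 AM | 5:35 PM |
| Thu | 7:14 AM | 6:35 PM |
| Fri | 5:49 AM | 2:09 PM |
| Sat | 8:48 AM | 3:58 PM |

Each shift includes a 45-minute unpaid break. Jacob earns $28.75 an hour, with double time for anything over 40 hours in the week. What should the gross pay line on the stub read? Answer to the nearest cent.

$1769.08

Mon: 8:48 AM–4:40 PM = 7 h 52 min; less 45 min break → 7 h 7 min
Tue: 8:44 AM–7:14 PM = 10 h 30 min; less 45 min break → 9 h 45 min
Wed: 7:32 AM–5:35 PM = 10 h 3 min; less 45 min break → 9 h 18 min
Thu: 7:14 AM–6:35 PM = 11 h 21 min; less 45 min break → 10 h 36 min
Fri: 5:49 AM–2:09 PM = 8 h 20 min; less 45 min break → 7 h 35 min
Sat: 8:48 AM–3:58 PM = 7 h 10 min; less 45 min break → 6 h 25 min
Total worked: 50 h 46 min = 3046 min.
Regular 40 h 0 min = 2400 min at $28.75/h; overtime 10 h 46 min = 646 min at $57.50/h.
Pay = (2400 × $28.75 + 646 × $57.50) ÷ 60 = $1769.08.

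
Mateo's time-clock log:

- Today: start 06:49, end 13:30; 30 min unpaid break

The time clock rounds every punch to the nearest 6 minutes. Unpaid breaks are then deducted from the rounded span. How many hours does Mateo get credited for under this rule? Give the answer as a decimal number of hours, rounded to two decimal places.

6.20 hours

Today: in 06:49→06:48, out 13:30→13:30; 6 h 42 min − 30 min = 6 h 12 min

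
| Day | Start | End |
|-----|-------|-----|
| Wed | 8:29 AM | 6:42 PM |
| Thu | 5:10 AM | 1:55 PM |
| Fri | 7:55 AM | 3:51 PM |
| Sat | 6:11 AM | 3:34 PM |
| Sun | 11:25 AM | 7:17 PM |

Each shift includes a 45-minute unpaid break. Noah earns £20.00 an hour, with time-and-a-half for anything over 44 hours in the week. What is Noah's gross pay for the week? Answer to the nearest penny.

Wed: 8:29 AM–6:42 PM = 10 h 13 min; less 45 min break → 9 h 28 min
Thu: 5:10 AM–1:55 PM = 8 h 45 min; less 45 min break → 8 h 0 min
Fri: 7:55 AM–3:51 PM = 7 h 56 min; less 45 min break → 7 h 11 min
Sat: 6:11 AM–3:34 PM = 9 h 23 min; less 45 min break → 8 h 38 min
Sun: 11:25 AM–7:17 PM = 7 h 52 min; less 45 min break → 7 h 7 min
Total worked: 40 h 24 min = 2424 min.
Regular 40 h 24 min = 2424 min at £20.00/h; overtime 0 h 0 min = 0 min at £30.00/h.
Pay = (2424 × £20.00 + 0 × £30.00) ÷ 60 = £808.00.

£808.00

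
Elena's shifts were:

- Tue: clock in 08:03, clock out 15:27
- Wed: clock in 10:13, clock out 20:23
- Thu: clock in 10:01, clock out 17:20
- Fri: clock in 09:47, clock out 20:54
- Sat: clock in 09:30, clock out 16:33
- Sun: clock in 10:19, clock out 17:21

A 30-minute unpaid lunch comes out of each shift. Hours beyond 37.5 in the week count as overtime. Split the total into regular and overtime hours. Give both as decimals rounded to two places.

Regular 37.50 hours, overtime 9.58 hours

Tue: 08:03–15:27 = 7 h 24 min; less 30 min break → 6 h 54 min
Wed: 10:13–20:23 = 10 h 10 min; less 30 min break → 9 h 40 min
Thu: 10:01–17:20 = 7 h 19 min; less 30 min break → 6 h 49 min
Fri: 09:47–20:54 = 11 h 7 min; less 30 min break → 10 h 37 min
Sat: 09:30–16:33 = 7 h 3 min; less 30 min break → 6 h 33 min
Sun: 10:19–17:21 = 7 h 2 min; less 30 min break → 6 h 32 min
Total worked: 47 h 5 min = 47.08 h.
Threshold 37.5 h → overtime 9 h 35 min, regular 37 h 30 min.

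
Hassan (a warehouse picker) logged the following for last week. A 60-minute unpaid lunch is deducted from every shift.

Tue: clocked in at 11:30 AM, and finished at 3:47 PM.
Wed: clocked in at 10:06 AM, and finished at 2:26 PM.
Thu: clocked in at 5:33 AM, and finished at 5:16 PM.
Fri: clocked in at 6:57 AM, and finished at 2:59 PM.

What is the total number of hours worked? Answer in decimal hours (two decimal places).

24.37 hours

Tue: 11:30 AM–3:47 PM = 4 h 17 min; less 60 min break → 3 h 17 min
Wed: 10:06 AM–2:26 PM = 4 h 20 min; less 60 min break → 3 h 20 min
Thu: 5:33 AM–5:16 PM = 11 h 43 min; less 60 min break → 10 h 43 min
Fri: 6:57 AM–2:59 PM = 8 h 2 min; less 60 min break → 7 h 2 min
Total: 3 h 17 min + 3 h 20 min + 10 h 43 min + 7 h 2 min = 24 h 22 min.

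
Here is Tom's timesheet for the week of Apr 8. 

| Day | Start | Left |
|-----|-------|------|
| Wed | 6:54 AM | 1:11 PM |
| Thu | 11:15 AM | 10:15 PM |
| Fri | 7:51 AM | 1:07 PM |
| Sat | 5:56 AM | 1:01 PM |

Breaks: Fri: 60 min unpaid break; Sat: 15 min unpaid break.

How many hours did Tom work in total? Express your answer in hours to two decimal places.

Wed: 6:54 AM–1:11 PM = 6 h 17 min
Thu: 11:15 AM–10:15 PM = 11 h 0 min
Fri: 7:51 AM–1:07 PM = 5 h 16 min; less 60 min break → 4 h 16 min
Sat: 5:56 AM–1:01 PM = 7 h 5 min; less 15 min break → 6 h 50 min
Total: 6 h 17 min + 11 h 0 min + 4 h 16 min + 6 h 50 min = 28 h 23 min.

28.38 hours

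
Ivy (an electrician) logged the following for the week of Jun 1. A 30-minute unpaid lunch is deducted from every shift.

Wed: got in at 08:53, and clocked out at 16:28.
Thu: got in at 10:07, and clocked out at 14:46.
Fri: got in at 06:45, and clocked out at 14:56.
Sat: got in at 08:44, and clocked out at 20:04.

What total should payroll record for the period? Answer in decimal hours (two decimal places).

29.75 hours

Wed: 08:53–16:28 = 7 h 35 min; less 30 min break → 7 h 5 min
Thu: 10:07–14:46 = 4 h 39 min; less 30 min break → 4 h 9 min
Fri: 06:45–14:56 = 8 h 11 min; less 30 min break → 7 h 41 min
Sat: 08:44–20:04 = 11 h 20 min; less 30 min break → 10 h 50 min
Total: 7 h 5 min + 4 h 9 min + 7 h 41 min + 10 h 50 min = 29 h 45 min.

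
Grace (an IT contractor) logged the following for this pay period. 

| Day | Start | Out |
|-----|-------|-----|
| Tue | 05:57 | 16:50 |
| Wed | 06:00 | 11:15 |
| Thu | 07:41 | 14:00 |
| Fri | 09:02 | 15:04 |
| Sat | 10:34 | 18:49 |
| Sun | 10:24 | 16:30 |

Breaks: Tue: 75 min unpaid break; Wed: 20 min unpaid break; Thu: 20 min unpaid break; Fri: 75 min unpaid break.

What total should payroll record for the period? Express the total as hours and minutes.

Tue: 05:57–16:50 = 10 h 53 min; less 75 min break → 9 h 38 min
Wed: 06:00–11:15 = 5 h 15 min; less 20 min break → 4 h 55 min
Thu: 07:41–14:00 = 6 h 19 min; less 20 min break → 5 h 59 min
Fri: 09:02–15:04 = 6 h 2 min; less 75 min break → 4 h 47 min
Sat: 10:34–18:49 = 8 h 15 min
Sun: 10:24–16:30 = 6 h 6 min
Total: 9 h 38 min + 4 h 55 min + 5 h 59 min + 4 h 47 min + 8 h 15 min + 6 h 6 min = 39 h 40 min.

39 h 40 min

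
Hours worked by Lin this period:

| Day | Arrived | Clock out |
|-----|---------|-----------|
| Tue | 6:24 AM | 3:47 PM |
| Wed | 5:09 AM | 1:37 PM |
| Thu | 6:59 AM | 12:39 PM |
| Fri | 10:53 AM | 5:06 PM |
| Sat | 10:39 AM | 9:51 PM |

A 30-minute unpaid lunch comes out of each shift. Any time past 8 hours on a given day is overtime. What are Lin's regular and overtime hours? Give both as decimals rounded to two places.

Regular 34.85 hours, overtime 3.58 hours

Tue: 6:24 AM–3:47 PM = 9 h 23 min; less 30 min break → 8 h 53 min
Wed: 5:09 AM–1:37 PM = 8 h 28 min; less 30 min break → 7 h 58 min
Thu: 6:59 AM–12:39 PM = 5 h 40 min; less 30 min break → 5 h 10 min
Fri: 10:53 AM–5:06 PM = 6 h 13 min; less 30 min break → 5 h 43 min
Sat: 10:39 AM–9:51 PM = 11 h 12 min; less 30 min break → 10 h 42 min
Tue reg 8 h 0 min / OT 0 h 53 min; Wed reg 7 h 58 min / OT 0 h 0 min; Thu reg 5 h 10 min / OT 0 h 0 min; Fri reg 5 h 43 min / OT 0 h 0 min; Sat reg 8 h 0 min / OT 2 h 42 min.
Totals: regular 34 h 51 min, overtime 3 h 35 min.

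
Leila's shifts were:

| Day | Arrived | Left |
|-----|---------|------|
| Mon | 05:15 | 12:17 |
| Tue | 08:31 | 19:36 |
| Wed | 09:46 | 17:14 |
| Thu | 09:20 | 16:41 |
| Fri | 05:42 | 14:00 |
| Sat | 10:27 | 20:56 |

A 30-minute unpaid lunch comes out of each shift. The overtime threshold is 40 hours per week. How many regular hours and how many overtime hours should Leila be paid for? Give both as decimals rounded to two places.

Mon: 05:15–12:17 = 7 h 2 min; less 30 min break → 6 h 32 min
Tue: 08:31–19:36 = 11 h 5 min; less 30 min break → 10 h 35 min
Wed: 09:46–17:14 = 7 h 28 min; less 30 min break → 6 h 58 min
Thu: 09:20–16:41 = 7 h 21 min; less 30 min break → 6 h 51 min
Fri: 05:42–14:00 = 8 h 18 min; less 30 min break → 7 h 48 min
Sat: 10:27–20:56 = 10 h 29 min; less 30 min break → 9 h 59 min
Total worked: 48 h 43 min = 48.72 h.
Threshold 40 h → overtime 8 h 43 min, regular 40 h 0 min.

Regular 40.00 hours, overtime 8.72 hours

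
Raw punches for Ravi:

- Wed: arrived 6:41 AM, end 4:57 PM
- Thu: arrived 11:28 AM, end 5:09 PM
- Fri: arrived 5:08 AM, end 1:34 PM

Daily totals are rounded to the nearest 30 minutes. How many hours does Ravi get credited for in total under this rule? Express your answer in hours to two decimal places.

Wed: 6:41 AM–4:57 PM = 10 h 16 min → rounds to 10 h 30 min
Thu: 11:28 AM–5:09 PM = 5 h 41 min → rounds to 5 h 30 min
Fri: 5:08 AM–1:34 PM = 8 h 26 min → rounds to 8 h 30 min
Total credited: 24 h 30 min.

24.50 hours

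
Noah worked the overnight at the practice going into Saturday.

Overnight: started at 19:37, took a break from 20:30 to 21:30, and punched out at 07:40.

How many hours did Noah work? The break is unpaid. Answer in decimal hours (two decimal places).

Overnight: 19:37 → midnight = 4 h 23 min; midnight → 07:40 = 7 h 40 min; span 12 h 3 min; less 60 min break → 11 h 3 min

11.05 hours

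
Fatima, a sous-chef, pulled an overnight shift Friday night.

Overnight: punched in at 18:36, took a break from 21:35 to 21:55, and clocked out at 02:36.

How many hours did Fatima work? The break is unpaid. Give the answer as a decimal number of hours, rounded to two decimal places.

Overnight: 18:36 → midnight = 5 h 24 min; midnight → 02:36 = 2 h 36 min; span 8 h 0 min; less 20 min break → 7 h 40 min

7.67 hours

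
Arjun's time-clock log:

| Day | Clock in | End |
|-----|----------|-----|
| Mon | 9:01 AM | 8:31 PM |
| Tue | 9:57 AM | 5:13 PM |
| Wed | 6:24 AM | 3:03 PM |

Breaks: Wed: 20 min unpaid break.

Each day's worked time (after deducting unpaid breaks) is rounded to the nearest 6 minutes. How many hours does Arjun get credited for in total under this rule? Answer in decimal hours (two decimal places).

27.10 hours

Mon: 9:01 AM–8:31 PM = 11 h 30 min → rounds to 11 h 30 min
Tue: 9:57 AM–5:13 PM = 7 h 16 min → rounds to 7 h 18 min
Wed: 6:24 AM–3:03 PM = 8 h 39 min − 20 min = 8 h 19 min → rounds to 8 h 18 min
Total credited: 27 h 6 min.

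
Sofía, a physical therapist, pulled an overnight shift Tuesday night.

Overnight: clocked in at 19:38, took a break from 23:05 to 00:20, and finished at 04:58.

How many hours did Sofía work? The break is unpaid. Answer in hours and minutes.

8 h 5 min

Overnight: 19:38 → midnight = 4 h 22 min; midnight → 04:58 = 4 h 58 min; span 9 h 20 min; less 75 min break → 8 h 5 min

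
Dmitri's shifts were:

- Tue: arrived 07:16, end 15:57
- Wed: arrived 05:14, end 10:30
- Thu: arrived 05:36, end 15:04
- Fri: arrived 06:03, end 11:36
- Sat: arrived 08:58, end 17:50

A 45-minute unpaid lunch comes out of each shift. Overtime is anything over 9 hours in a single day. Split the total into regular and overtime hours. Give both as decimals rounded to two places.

Tue: 07:16–15:57 = 8 h 41 min; less 45 min break → 7 h 56 min
Wed: 05:14–10:30 = 5 h 16 min; less 45 min break → 4 h 31 min
Thu: 05:36–15:04 = 9 h 28 min; less 45 min break → 8 h 43 min
Fri: 06:03–11:36 = 5 h 33 min; less 45 min break → 4 h 48 min
Sat: 08:58–17:50 = 8 h 52 min; less 45 min break → 8 h 7 min
Tue reg 7 h 56 min / OT 0 h 0 min; Wed reg 4 h 31 min / OT 0 h 0 min; Thu reg 8 h 43 min / OT 0 h 0 min; Fri reg 4 h 48 min / OT 0 h 0 min; Sat reg 8 h 7 min / OT 0 h 0 min.
Totals: regular 34 h 5 min, overtime 0 h 0 min.

Regular 34.08 hours, overtime 0.00 hours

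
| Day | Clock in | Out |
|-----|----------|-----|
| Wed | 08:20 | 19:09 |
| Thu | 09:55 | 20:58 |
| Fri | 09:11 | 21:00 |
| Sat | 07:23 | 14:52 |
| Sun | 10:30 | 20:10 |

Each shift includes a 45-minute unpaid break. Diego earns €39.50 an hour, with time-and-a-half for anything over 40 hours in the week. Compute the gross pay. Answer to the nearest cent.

Wed: 08:20–19:09 = 10 h 49 min; less 45 min break → 10 h 4 min
Thu: 09:55–20:58 = 11 h 3 min; less 45 min break → 10 h 18 min
Fri: 09:11–21:00 = 11 h 49 min; less 45 min break → 11 h 4 min
Sat: 07:23–14:52 = 7 h 29 min; less 45 min break → 6 h 44 min
Sun: 10:30–20:10 = 9 h 40 min; less 45 min break → 8 h 55 min
Total worked: 47 h 5 min = 2825 min.
Regular 40 h 0 min = 2400 min at €39.50/h; overtime 7 h 5 min = 425 min at €59.25/h.
Pay = (2400 × €39.50 + 425 × €59.25) ÷ 60 = €1999.69.

€1999.69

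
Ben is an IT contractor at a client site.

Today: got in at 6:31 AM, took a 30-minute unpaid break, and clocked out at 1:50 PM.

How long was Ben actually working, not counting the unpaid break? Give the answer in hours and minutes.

Today: 6:31 AM–1:50 PM = 7 h 19 min; less 30 min break → 6 h 49 min

6 h 49 min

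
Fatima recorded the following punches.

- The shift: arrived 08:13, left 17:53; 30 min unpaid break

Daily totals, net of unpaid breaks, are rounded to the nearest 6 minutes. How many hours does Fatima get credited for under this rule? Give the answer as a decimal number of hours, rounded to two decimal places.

9.20 hours

The shift: 08:13–17:53 = 9 h 40 min − 30 min = 9 h 10 min → rounds to 9 h 12 min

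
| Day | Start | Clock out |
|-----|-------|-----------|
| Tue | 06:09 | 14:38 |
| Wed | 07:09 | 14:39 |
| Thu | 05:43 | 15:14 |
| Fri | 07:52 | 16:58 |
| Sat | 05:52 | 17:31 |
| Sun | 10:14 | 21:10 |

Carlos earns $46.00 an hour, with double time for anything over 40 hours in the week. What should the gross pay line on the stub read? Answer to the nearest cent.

$3420.87

Tue: 06:09–14:38 = 8 h 29 min
Wed: 07:09–14:39 = 7 h 30 min
Thu: 05:43–15:14 = 9 h 31 min
Fri: 07:52–16:58 = 9 h 6 min
Sat: 05:52–17:31 = 11 h 39 min
Sun: 10:14–21:10 = 10 h 56 min
Total worked: 57 h 11 min = 3431 min.
Regular 40 h 0 min = 2400 min at $46.00/h; overtime 17 h 11 min = 1031 min at $92.00/h.
Pay = (2400 × $46.00 + 1031 × $92.00) ÷ 60 = $3420.87.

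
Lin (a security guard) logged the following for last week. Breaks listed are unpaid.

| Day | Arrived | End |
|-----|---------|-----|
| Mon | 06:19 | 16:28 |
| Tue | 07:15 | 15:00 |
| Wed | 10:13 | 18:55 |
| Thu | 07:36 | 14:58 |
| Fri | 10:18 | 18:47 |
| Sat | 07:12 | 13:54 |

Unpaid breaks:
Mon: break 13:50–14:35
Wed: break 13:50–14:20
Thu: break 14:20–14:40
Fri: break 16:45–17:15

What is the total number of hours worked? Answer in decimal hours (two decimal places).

47.07 hours

Mon: 06:19–16:28 = 10 h 9 min; less 45 min break → 9 h 24 min
Tue: 07:15–15:00 = 7 h 45 min
Wed: 10:13–18:55 = 8 h 42 min; less 30 min break → 8 h 12 min
Thu: 07:36–14:58 = 7 h 22 min; less 20 min break → 7 h 2 min
Fri: 10:18–18:47 = 8 h 29 min; less 30 min break → 7 h 59 min
Sat: 07:12–13:54 = 6 h 42 min
Total: 9 h 24 min + 7 h 45 min + 8 h 12 min + 7 h 2 min + 7 h 59 min + 6 h 42 min = 47 h 4 min.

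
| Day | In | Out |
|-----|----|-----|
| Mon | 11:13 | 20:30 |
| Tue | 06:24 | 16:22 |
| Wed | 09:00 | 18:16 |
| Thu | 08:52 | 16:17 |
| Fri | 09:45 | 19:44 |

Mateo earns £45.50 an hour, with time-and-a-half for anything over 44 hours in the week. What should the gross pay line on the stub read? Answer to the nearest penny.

Mon: 11:13–20:30 = 9 h 17 min
Tue: 06:24–16:22 = 9 h 58 min
Wed: 09:00–18:16 = 9 h 16 min
Thu: 08:52–16:17 = 7 h 25 min
Fri: 09:45–19:44 = 9 h 59 min
Total worked: 45 h 55 min = 2755 min.
Regular 44 h 0 min = 2640 min at £45.50/h; overtime 1 h 55 min = 115 min at £68.25/h.
Pay = (2640 × £45.50 + 115 × £68.25) ÷ 60 = £2132.81.

£2132.81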